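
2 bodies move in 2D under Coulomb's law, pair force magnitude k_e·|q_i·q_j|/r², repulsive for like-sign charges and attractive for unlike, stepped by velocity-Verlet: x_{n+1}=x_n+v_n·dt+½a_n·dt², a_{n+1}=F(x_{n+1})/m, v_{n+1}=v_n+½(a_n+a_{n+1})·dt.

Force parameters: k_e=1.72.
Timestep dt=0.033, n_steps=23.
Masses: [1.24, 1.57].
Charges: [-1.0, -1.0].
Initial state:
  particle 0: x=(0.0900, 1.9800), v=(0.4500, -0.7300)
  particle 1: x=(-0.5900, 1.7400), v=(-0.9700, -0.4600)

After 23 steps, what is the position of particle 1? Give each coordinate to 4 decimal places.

(-1.6056, 1.3237)

step 0: x0=(0.0900, 1.9800) x1=(-0.5900, 1.7400)
step 1: x0=(0.1062, 1.9564) x1=(-0.6231, 1.7244)
step 2: x0=(0.1249, 1.9336) x1=(-0.6581, 1.7083)
step 3: x0=(0.1458, 1.9114) x1=(-0.6949, 1.6916)
step 4: x0=(0.1686, 1.8897) x1=(-0.7332, 1.6745)
step 5: x0=(0.1931, 1.8684) x1=(-0.7728, 1.6571)
step 6: x0=(0.2191, 1.8474) x1=(-0.8136, 1.6395)
step 7: x0=(0.2464, 1.8268) x1=(-0.8555, 1.6216)
step 8: x0=(0.2750, 1.8063) x1=(-0.8983, 1.6035)
step 9: x0=(0.3046, 1.7860) x1=(-0.9420, 1.5853)
step 10: x0=(0.3351, 1.7659) x1=(-0.9864, 1.5670)
step 11: x0=(0.3664, 1.7459) x1=(-1.0314, 1.5486)
step 12: x0=(0.3985, 1.7260) x1=(-1.0771, 1.5301)
step 13: x0=(0.4313, 1.7062) x1=(-1.1232, 1.5116)
step 14: x0=(0.4647, 1.6864) x1=(-1.1699, 1.4930)
step 15: x0=(0.4987, 1.6668) x1=(-1.2170, 1.4743)
step 16: x0=(0.5331, 1.6472) x1=(-1.2645, 1.4556)
step 17: x0=(0.5680, 1.6276) x1=(-1.3123, 1.4368)
step 18: x0=(0.6034, 1.6081) x1=(-1.3605, 1.4180)
step 19: x0=(0.6391, 1.5886) x1=(-1.4090, 1.3992)
step 20: x0=(0.6752, 1.5692) x1=(-1.4578, 1.3804)
step 21: x0=(0.7116, 1.5497) x1=(-1.5068, 1.3615)
step 22: x0=(0.7483, 1.5303) x1=(-1.5561, 1.3426)
step 23: x0=(0.7852, 1.5110) x1=(-1.6056, 1.3237)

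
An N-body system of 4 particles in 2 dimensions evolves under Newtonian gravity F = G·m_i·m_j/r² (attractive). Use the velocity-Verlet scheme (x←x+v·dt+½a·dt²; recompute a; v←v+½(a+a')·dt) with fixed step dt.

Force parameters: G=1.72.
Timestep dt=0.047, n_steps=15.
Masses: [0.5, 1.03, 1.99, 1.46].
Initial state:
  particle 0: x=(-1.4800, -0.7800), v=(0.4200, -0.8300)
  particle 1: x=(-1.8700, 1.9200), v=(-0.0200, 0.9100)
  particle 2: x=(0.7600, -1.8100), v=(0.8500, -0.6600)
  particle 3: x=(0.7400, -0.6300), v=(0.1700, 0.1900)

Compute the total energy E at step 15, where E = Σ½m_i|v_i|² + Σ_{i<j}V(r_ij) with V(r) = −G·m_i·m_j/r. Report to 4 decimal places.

step 0: x0=(-1.4800, -0.7800) x1=(-1.8700, 1.9200) x2=(0.7600, -1.8100) x3=(0.7400, -0.6300)
step 1: x0=(-1.4592, -0.8190) x1=(-1.8707, 1.9623) x2=(0.7997, -1.8389) x3=(0.7477, -0.6237)
step 2: x0=(-1.4362, -0.8579) x1=(-1.8708, 2.0039) x2=(0.8389, -1.8638) x3=(0.7551, -0.6223)
step 3: x0=(-1.4110, -0.8967) x1=(-1.8704, 2.0446) x2=(0.8774, -1.8848) x3=(0.7622, -0.6257)
step 4: x0=(-1.3836, -0.9354) x1=(-1.8696, 2.0846) x2=(0.9153, -1.9021) x3=(0.7692, -0.6336)
step 5: x0=(-1.3540, -0.9740) x1=(-1.8682, 2.1239) x2=(0.9524, -1.9158) x3=(0.7761, -0.6460)
step 6: x0=(-1.3222, -1.0124) x1=(-1.8664, 2.1624) x2=(0.9886, -1.9258) x3=(0.7830, -0.6627)
step 7: x0=(-1.2880, -1.0508) x1=(-1.8641, 2.2002) x2=(1.0240, -1.9323) x3=(0.7901, -0.6840)
step 8: x0=(-1.2516, -1.0890) x1=(-1.8614, 2.2374) x2=(1.0583, -1.9352) x3=(0.7974, -0.7097)
step 9: x0=(-1.2128, -1.1271) x1=(-1.8582, 2.2739) x2=(1.0915, -1.9344) x3=(0.8052, -0.7400)
step 10: x0=(-1.1716, -1.1651) x1=(-1.8546, 2.3097) x2=(1.1235, -1.9298) x3=(0.8135, -0.7752)
step 11: x0=(-1.1279, -1.2029) x1=(-1.8506, 2.3449) x2=(1.1540, -1.9212) x3=(0.8226, -0.8153)
step 12: x0=(-1.0816, -1.2405) x1=(-1.8462, 2.3795) x2=(1.1830, -1.9084) x3=(0.8327, -0.8608)
step 13: x0=(-1.0326, -1.2779) x1=(-1.8415, 2.4135) x2=(1.2101, -1.8911) x3=(0.8442, -0.9121)
step 14: x0=(-0.9808, -1.3152) x1=(-1.8363, 2.4469) x2=(1.2350, -1.8688) x3=(0.8574, -0.9698)
step 15: x0=(-0.9262, -1.3522) x1=(-1.8308, 2.4797) x2=(1.2572, -1.8410) x3=(0.8730, -1.0347)
step 0 velocities: v0=(0.4200, -0.8300) v1=(-0.0200, 0.9100) v2=(0.8500, -0.6600) v3=(0.1700, 0.1900)
step 0: KE=1.8428, PE=-7.2988, E=-5.4561
step 15 velocities: v0=(1.1954, -0.7861) v1=(0.1212, 0.6925) v2=(0.4362, 0.6615) v3=(0.3687, -1.4728)
step 15: KE=3.0739, PE=-8.5197, E=-5.4458

-5.4458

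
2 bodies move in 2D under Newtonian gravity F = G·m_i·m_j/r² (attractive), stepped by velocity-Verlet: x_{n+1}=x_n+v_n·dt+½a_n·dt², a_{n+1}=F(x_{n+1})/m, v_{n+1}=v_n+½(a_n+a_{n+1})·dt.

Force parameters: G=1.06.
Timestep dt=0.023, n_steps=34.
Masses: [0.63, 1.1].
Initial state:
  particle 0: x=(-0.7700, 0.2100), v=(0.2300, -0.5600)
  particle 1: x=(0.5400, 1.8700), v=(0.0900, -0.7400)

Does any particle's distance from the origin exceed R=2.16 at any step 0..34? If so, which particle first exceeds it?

step 0: x0=(-0.7700, 0.2100) x1=(0.5400, 1.8700)
step 1: x0=(-0.7647, 0.1972) x1=(0.5420, 1.8529)
step 2: x0=(-0.7592, 0.1845) x1=(0.5440, 1.8358)
step 3: x0=(-0.7537, 0.1718) x1=(0.5460, 1.8187)
step 4: x0=(-0.7482, 0.1594) x1=(0.5479, 1.8014)
step 5: x0=(-0.7425, 0.1470) x1=(0.5497, 1.7841)
step 6: x0=(-0.7367, 0.1347) x1=(0.5515, 1.7668)
step 7: x0=(-0.7309, 0.1225) x1=(0.5533, 1.7493)
step 8: x0=(-0.7249, 0.1105) x1=(0.5550, 1.7318)
step 9: x0=(-0.7189, 0.0985) x1=(0.5566, 1.7143)
step 10: x0=(-0.7127, 0.0867) x1=(0.5582, 1.6966)
step 11: x0=(-0.7065, 0.0750) x1=(0.5597, 1.6790)
step 12: x0=(-0.7002, 0.0634) x1=(0.5612, 1.6612)
step 13: x0=(-0.6938, 0.0519) x1=(0.5627, 1.6434)
step 14: x0=(-0.6873, 0.0406) x1=(0.5641, 1.6255)
step 15: x0=(-0.6808, 0.0293) x1=(0.5654, 1.6075)
step 16: x0=(-0.6741, 0.0182) x1=(0.5667, 1.5895)
step 17: x0=(-0.6673, 0.0072) x1=(0.5679, 1.5714)
step 18: x0=(-0.6604, -0.0037) x1=(0.5690, 1.5532)
step 19: x0=(-0.6535, -0.0144) x1=(0.5701, 1.5350)
step 20: x0=(-0.6464, -0.0250) x1=(0.5712, 1.5167)
step 21: x0=(-0.6392, -0.0355) x1=(0.5722, 1.4983)
step 22: x0=(-0.6320, -0.0459) x1=(0.5731, 1.4798)
step 23: x0=(-0.6246, -0.0562) x1=(0.5740, 1.4613)
step 24: x0=(-0.6171, -0.0663) x1=(0.5748, 1.4427)
step 25: x0=(-0.6095, -0.0763) x1=(0.5756, 1.4240)
step 26: x0=(-0.6019, -0.0861) x1=(0.5763, 1.4053)
step 27: x0=(-0.5941, -0.0959) x1=(0.5769, 1.3865)
step 28: x0=(-0.5862, -0.1054) x1=(0.5775, 1.3676)
step 29: x0=(-0.5782, -0.1149) x1=(0.5780, 1.3486)
step 30: x0=(-0.5701, -0.1242) x1=(0.5785, 1.3295)
step 31: x0=(-0.5619, -0.1334) x1=(0.5789, 1.3104)
step 32: x0=(-0.5535, -0.1424) x1=(0.5792, 1.2911)
step 33: x0=(-0.5451, -0.1513) x1=(0.5795, 1.2718)
step 34: x0=(-0.5365, -0.1600) x1=(0.5797, 1.2524)

no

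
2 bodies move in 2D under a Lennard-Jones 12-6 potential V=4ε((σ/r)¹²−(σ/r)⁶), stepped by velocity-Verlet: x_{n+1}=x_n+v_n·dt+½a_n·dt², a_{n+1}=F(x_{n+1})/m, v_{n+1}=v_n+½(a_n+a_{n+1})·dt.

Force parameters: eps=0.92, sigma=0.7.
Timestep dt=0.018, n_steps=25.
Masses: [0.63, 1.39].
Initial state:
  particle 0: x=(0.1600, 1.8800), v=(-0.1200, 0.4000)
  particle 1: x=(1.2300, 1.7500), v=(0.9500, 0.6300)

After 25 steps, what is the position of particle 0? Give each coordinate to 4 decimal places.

(0.2226, 2.0496)

step 0: x0=(0.1600, 1.8800) x1=(1.2300, 1.7500)
step 1: x0=(0.1582, 1.8872) x1=(1.2469, 1.7614)
step 2: x0=(0.1570, 1.8942) x1=(1.2636, 1.7727)
step 3: x0=(0.1563, 1.9013) x1=(1.2801, 1.7842)
step 4: x0=(0.1561, 1.9083) x1=(1.2962, 1.7956)
step 5: x0=(0.1564, 1.9152) x1=(1.3122, 1.8071)
step 6: x0=(0.1571, 1.9221) x1=(1.3280, 1.8185)
step 7: x0=(0.1582, 1.9289) x1=(1.3437, 1.8300)
step 8: x0=(0.1597, 1.9358) x1=(1.3591, 1.8416)
step 9: x0=(0.1615, 1.9426) x1=(1.3744, 1.8531)
step 10: x0=(0.1636, 1.9493) x1=(1.3896, 1.8646)
step 11: x0=(0.1660, 1.9561) x1=(1.4046, 1.8761)
step 12: x0=(0.1687, 1.9628) x1=(1.4195, 1.8877)
step 13: x0=(0.1716, 1.9696) x1=(1.4343, 1.8992)
step 14: x0=(0.1748, 1.9763) x1=(1.4490, 1.9108)
step 15: x0=(0.1782, 1.9830) x1=(1.4636, 1.9224)
step 16: x0=(0.1818, 1.9897) x1=(1.4780, 1.9339)
step 17: x0=(0.1857, 1.9963) x1=(1.4924, 1.9455)
step 18: x0=(0.1897, 2.0030) x1=(1.5067, 1.9571)
step 19: x0=(0.1939, 2.0097) x1=(1.5209, 1.9687)
step 20: x0=(0.1983, 2.0163) x1=(1.5351, 1.9803)
step 21: x0=(0.2029, 2.0230) x1=(1.5491, 1.9919)
step 22: x0=(0.2076, 2.0297) x1=(1.5631, 2.0034)
step 23: x0=(0.2124, 2.0363) x1=(1.5770, 2.0150)
step 24: x0=(0.2175, 2.0429) x1=(1.5909, 2.0266)
step 25: x0=(0.2226, 2.0496) x1=(1.6046, 2.0382)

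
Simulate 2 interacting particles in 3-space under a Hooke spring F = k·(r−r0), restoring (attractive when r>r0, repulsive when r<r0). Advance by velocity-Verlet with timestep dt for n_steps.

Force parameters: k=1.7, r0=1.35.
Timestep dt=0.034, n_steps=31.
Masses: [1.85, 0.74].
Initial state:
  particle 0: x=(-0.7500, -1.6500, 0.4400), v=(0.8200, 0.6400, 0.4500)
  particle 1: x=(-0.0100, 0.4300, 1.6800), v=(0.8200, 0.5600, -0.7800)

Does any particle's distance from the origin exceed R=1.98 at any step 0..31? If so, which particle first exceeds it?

step 0: x0=(-0.7500, -1.6500, 0.4400) x1=(-0.0100, 0.4300, 1.6800)
step 1: x0=(-0.7219, -1.6277, 0.4556) x1=(0.0174, 0.4478, 1.6527)
step 2: x0=(-0.6935, -1.6044, 0.4718) x1=(0.0439, 0.4630, 1.6240)
step 3: x0=(-0.6647, -1.5801, 0.4886) x1=(0.0696, 0.4757, 1.5938)
step 4: x0=(-0.6356, -1.5549, 0.5058) x1=(0.0943, 0.4859, 1.5623)
step 5: x0=(-0.6061, -1.5286, 0.5236) x1=(0.1182, 0.4938, 1.5296)
step 6: x0=(-0.5763, -1.5015, 0.5418) x1=(0.1413, 0.4994, 1.4958)
step 7: x0=(-0.5462, -1.4734, 0.5605) x1=(0.1635, 0.5027, 1.4609)
step 8: x0=(-0.5158, -1.4445, 0.5795) x1=(0.1850, 0.5039, 1.4250)
step 9: x0=(-0.4850, -1.4148, 0.5990) x1=(0.2058, 0.5030, 1.3882)
step 10: x0=(-0.4540, -1.3843, 0.6187) x1=(0.2258, 0.5002, 1.3506)
step 11: x0=(-0.4227, -1.3531, 0.6387) x1=(0.2452, 0.4955, 1.3123)
step 12: x0=(-0.3912, -1.3211, 0.6590) x1=(0.2640, 0.4891, 1.2734)
step 13: x0=(-0.3595, -1.2886, 0.6794) x1=(0.2822, 0.4812, 1.2339)
step 14: x0=(-0.3275, -1.2554, 0.7001) x1=(0.2999, 0.4717, 1.1940)
step 15: x0=(-0.2953, -1.2217, 0.7209) x1=(0.3170, 0.4609, 1.1537)
step 16: x0=(-0.2630, -1.1876, 0.7418) x1=(0.3338, 0.4490, 1.1131)
step 17: x0=(-0.2305, -1.1530, 0.7629) x1=(0.3501, 0.4360, 1.0722)
step 18: x0=(-0.1979, -1.1180, 0.7840) x1=(0.3662, 0.4220, 1.0312)
step 19: x0=(-0.1652, -1.0828, 0.8051) x1=(0.3819, 0.4073, 0.9900)
step 20: x0=(-0.1323, -1.0473, 0.8263) x1=(0.3974, 0.3920, 0.9488)
step 21: x0=(-0.0994, -1.0116, 0.8475) x1=(0.4128, 0.3763, 0.9075)
step 22: x0=(-0.0665, -0.9758, 0.8687) x1=(0.4280, 0.3602, 0.8662)
step 23: x0=(-0.0335, -0.9399, 0.8899) x1=(0.4432, 0.3439, 0.8250)
step 24: x0=(-0.0006, -0.9040, 0.9111) x1=(0.4583, 0.3276, 0.7837)
step 25: x0=(0.0324, -0.8681, 0.9323) x1=(0.4735, 0.3113, 0.7424)
step 26: x0=(0.0653, -0.8323, 0.9536) x1=(0.4887, 0.2952, 0.7011)
step 27: x0=(0.0982, -0.7966, 0.9748) x1=(0.5041, 0.2795, 0.6597)
step 28: x0=(0.1311, -0.7611, 0.9961) x1=(0.5196, 0.2640, 0.6182)
step 29: x0=(0.1638, -0.7257, 1.0175) x1=(0.5352, 0.2491, 0.5765)
step 30: x0=(0.1965, -0.6906, 1.0389) x1=(0.5511, 0.2346, 0.5346)
step 31: x0=(0.2291, -0.6556, 1.0605) x1=(0.5671, 0.2207, 0.4925)

no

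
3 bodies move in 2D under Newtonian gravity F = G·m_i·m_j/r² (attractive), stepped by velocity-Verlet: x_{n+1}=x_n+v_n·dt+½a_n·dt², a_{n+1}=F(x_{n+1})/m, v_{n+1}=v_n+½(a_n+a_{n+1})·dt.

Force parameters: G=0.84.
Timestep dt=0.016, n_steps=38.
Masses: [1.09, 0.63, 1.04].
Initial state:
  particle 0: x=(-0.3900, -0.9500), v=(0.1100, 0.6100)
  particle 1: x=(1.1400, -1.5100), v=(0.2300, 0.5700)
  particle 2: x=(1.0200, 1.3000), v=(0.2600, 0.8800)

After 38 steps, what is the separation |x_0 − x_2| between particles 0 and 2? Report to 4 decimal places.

step 0: x0=(-0.3900, -0.9500) x1=(1.1400, -1.5100) x2=(1.0200, 1.3000)
step 1: x0=(-0.3882, -0.9402) x1=(1.1436, -1.5009) x2=(1.0242, 1.3141)
step 2: x0=(-0.3864, -0.9305) x1=(1.1472, -1.4916) x2=(1.0283, 1.3281)
step 3: x0=(-0.3844, -0.9207) x1=(1.1507, -1.4824) x2=(1.0324, 1.3420)
step 4: x0=(-0.3824, -0.9109) x1=(1.1540, -1.4731) x2=(1.0365, 1.3560)
step 5: x0=(-0.3804, -0.9011) x1=(1.1574, -1.4637) x2=(1.0406, 1.3698)
step 6: x0=(-0.3783, -0.8913) x1=(1.1606, -1.4542) x2=(1.0447, 1.3837)
step 7: x0=(-0.3761, -0.8815) x1=(1.1637, -1.4447) x2=(1.0487, 1.3975)
step 8: x0=(-0.3739, -0.8716) x1=(1.1668, -1.4352) x2=(1.0527, 1.4112)
step 9: x0=(-0.3716, -0.8618) x1=(1.1697, -1.4256) x2=(1.0568, 1.4249)
step 10: x0=(-0.3692, -0.8519) x1=(1.1726, -1.4159) x2=(1.0608, 1.4386)
step 11: x0=(-0.3668, -0.8421) x1=(1.1754, -1.4062) x2=(1.0647, 1.4522)
step 12: x0=(-0.3643, -0.8322) x1=(1.1782, -1.3964) x2=(1.0687, 1.4657)
step 13: x0=(-0.3617, -0.8224) x1=(1.1808, -1.3865) x2=(1.0727, 1.4793)
step 14: x0=(-0.3591, -0.8125) x1=(1.1833, -1.3766) x2=(1.0766, 1.4927)
step 15: x0=(-0.3564, -0.8026) x1=(1.1858, -1.3667) x2=(1.0805, 1.5062)
step 16: x0=(-0.3536, -0.7927) x1=(1.1882, -1.3567) x2=(1.0844, 1.5196)
step 17: x0=(-0.3508, -0.7828) x1=(1.1905, -1.3466) x2=(1.0883, 1.5329)
step 18: x0=(-0.3480, -0.7729) x1=(1.1928, -1.3365) x2=(1.0922, 1.5462)
step 19: x0=(-0.3450, -0.7629) x1=(1.1949, -1.3263) x2=(1.0960, 1.5595)
step 20: x0=(-0.3420, -0.7530) x1=(1.1970, -1.3161) x2=(1.0999, 1.5727)
step 21: x0=(-0.3390, -0.7431) x1=(1.1989, -1.3058) x2=(1.1037, 1.5859)
step 22: x0=(-0.3358, -0.7331) x1=(1.2008, -1.2954) x2=(1.1075, 1.5991)
step 23: x0=(-0.3326, -0.7232) x1=(1.2026, -1.2850) x2=(1.1113, 1.6121)
step 24: x0=(-0.3294, -0.7132) x1=(1.2044, -1.2745) x2=(1.1151, 1.6252)
step 25: x0=(-0.3261, -0.7032) x1=(1.2060, -1.2640) x2=(1.1189, 1.6382)
step 26: x0=(-0.3227, -0.6933) x1=(1.2076, -1.2534) x2=(1.1226, 1.6512)
step 27: x0=(-0.3192, -0.6833) x1=(1.2091, -1.2428) x2=(1.1263, 1.6641)
step 28: x0=(-0.3157, -0.6733) x1=(1.2105, -1.2321) x2=(1.1300, 1.6770)
step 29: x0=(-0.3122, -0.6633) x1=(1.2118, -1.2213) x2=(1.1337, 1.6898)
step 30: x0=(-0.3085, -0.6533) x1=(1.2130, -1.2105) x2=(1.1374, 1.7026)
step 31: x0=(-0.3048, -0.6433) x1=(1.2141, -1.1997) x2=(1.1411, 1.7154)
step 32: x0=(-0.3011, -0.6332) x1=(1.2152, -1.1888) x2=(1.1447, 1.7281)
step 33: x0=(-0.2973, -0.6232) x1=(1.2162, -1.1778) x2=(1.1484, 1.7408)
step 34: x0=(-0.2934, -0.6132) x1=(1.2171, -1.1667) x2=(1.1520, 1.7534)
step 35: x0=(-0.2894, -0.6031) x1=(1.2179, -1.1556) x2=(1.1556, 1.7660)
step 36: x0=(-0.2854, -0.5931) x1=(1.2186, -1.1445) x2=(1.1592, 1.7785)
step 37: x0=(-0.2813, -0.5830) x1=(1.2192, -1.1333) x2=(1.1628, 1.7910)
step 38: x0=(-0.2772, -0.5730) x1=(1.2197, -1.1220) x2=(1.1663, 1.8035)

2.7805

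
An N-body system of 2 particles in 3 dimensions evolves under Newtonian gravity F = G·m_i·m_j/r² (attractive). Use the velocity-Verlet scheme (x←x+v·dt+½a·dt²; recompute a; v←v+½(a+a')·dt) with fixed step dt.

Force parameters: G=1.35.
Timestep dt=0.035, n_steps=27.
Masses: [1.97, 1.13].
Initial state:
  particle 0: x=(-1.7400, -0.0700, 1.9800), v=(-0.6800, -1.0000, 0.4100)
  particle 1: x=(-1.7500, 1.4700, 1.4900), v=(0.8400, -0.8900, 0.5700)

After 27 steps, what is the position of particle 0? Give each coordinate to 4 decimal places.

step 0: x0=(-1.7400, -0.0700, 1.9800) x1=(-1.7500, 1.4700, 1.4900)
step 1: x0=(-1.7638, -0.1047, 1.9942) x1=(-1.7206, 1.4383, 1.5101)
step 2: x0=(-1.7876, -0.1386, 2.0083) x1=(-1.6912, 1.4053, 1.5307)
step 3: x0=(-1.8113, -0.1719, 2.0221) x1=(-1.6619, 1.3712, 1.5515)
step 4: x0=(-1.8350, -0.2046, 2.0357) x1=(-1.6327, 1.3359, 1.5728)
step 5: x0=(-1.8586, -0.2365, 2.0491) x1=(-1.6037, 1.2994, 1.5944)
step 6: x0=(-1.8821, -0.2678, 2.0623) x1=(-1.5749, 1.2618, 1.6163)
step 7: x0=(-1.9054, -0.2984, 2.0753) x1=(-1.5463, 1.2230, 1.6386)
step 8: x0=(-1.9286, -0.3283, 2.0881) x1=(-1.5180, 1.1830, 1.6612)
step 9: x0=(-1.9516, -0.3576, 2.1008) x1=(-1.4900, 1.1419, 1.6841)
step 10: x0=(-1.9744, -0.3862, 2.1132) x1=(-1.4623, 1.0996, 1.7074)
step 11: x0=(-1.9970, -0.4142, 2.1255) x1=(-1.4350, 1.0562, 1.7310)
step 12: x0=(-2.0193, -0.4415, 2.1376) x1=(-1.4082, 1.0117, 1.7548)
step 13: x0=(-2.0414, -0.4682, 2.1496) x1=(-1.3818, 0.9660, 1.7790)
step 14: x0=(-2.0631, -0.4943, 2.1613) x1=(-1.3559, 0.9193, 1.8034)
step 15: x0=(-2.0846, -0.5197, 2.1729) x1=(-1.3306, 0.8715, 1.8281)
step 16: x0=(-2.1057, -0.5446, 2.1844) x1=(-1.3058, 0.8226, 1.8531)
step 17: x0=(-2.1265, -0.5688, 2.1957) x1=(-1.2817, 0.7727, 1.8783)
step 18: x0=(-2.1469, -0.5924, 2.2069) x1=(-1.2582, 0.7217, 1.9038)
step 19: x0=(-2.1669, -0.6155, 2.2180) x1=(-1.2354, 0.6698, 1.9295)
step 20: x0=(-2.1865, -0.6380, 2.2289) x1=(-1.2133, 0.6168, 1.9555)
step 21: x0=(-2.2057, -0.6599, 2.2397) x1=(-1.1920, 0.5628, 1.9816)
step 22: x0=(-2.2244, -0.6812, 2.2503) x1=(-1.1715, 0.5079, 2.0080)
step 23: x0=(-2.2427, -0.7021, 2.2609) x1=(-1.1518, 0.4521, 2.0345)
step 24: x0=(-2.2604, -0.7224, 2.2714) x1=(-1.1330, 0.3953, 2.0612)
step 25: x0=(-2.2776, -0.7422, 2.2818) x1=(-1.1150, 0.3377, 2.0881)
step 26: x0=(-2.2943, -0.7615, 2.2920) x1=(-1.0980, 0.2792, 2.1152)
step 27: x0=(-2.3105, -0.7804, 2.3022) x1=(-1.0820, 0.2199, 2.1423)

(-2.3105, -0.7804, 2.3022)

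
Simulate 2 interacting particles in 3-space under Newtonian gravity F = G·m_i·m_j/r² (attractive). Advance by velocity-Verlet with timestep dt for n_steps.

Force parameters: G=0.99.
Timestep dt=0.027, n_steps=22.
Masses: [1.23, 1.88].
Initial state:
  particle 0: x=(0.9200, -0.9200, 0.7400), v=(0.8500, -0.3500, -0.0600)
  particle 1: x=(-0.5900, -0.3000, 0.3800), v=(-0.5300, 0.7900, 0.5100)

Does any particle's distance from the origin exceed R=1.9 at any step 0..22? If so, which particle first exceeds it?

no

step 0: x0=(0.9200, -0.9200, 0.7400) x1=(-0.5900, -0.3000, 0.3800)
step 1: x0=(0.9427, -0.9294, 0.7383) x1=(-0.6042, -0.2787, 0.3938)
step 2: x0=(0.9650, -0.9385, 0.7366) x1=(-0.6181, -0.2576, 0.4077)
step 3: x0=(0.9870, -0.9476, 0.7347) x1=(-0.6317, -0.2365, 0.4216)
step 4: x0=(1.0085, -0.9564, 0.7328) x1=(-0.6451, -0.2156, 0.4356)
step 5: x0=(1.0297, -0.9651, 0.7308) x1=(-0.6582, -0.1948, 0.4496)
step 6: x0=(1.0505, -0.9736, 0.7288) x1=(-0.6711, -0.1740, 0.4636)
step 7: x0=(1.0710, -0.9820, 0.7267) x1=(-0.6839, -0.1534, 0.4777)
step 8: x0=(1.0912, -0.9902, 0.7245) x1=(-0.6963, -0.1329, 0.4918)
step 9: x0=(1.1110, -0.9983, 0.7223) x1=(-0.7086, -0.1125, 0.5059)
step 10: x0=(1.1306, -1.0062, 0.7201) x1=(-0.7207, -0.0921, 0.5201)
step 11: x0=(1.1499, -1.0140, 0.7179) x1=(-0.7327, -0.0719, 0.5343)
step 12: x0=(1.1689, -1.0217, 0.7156) x1=(-0.7444, -0.0517, 0.5485)
step 13: x0=(1.1877, -1.0292, 0.7133) x1=(-0.7560, -0.0316, 0.5627)
step 14: x0=(1.2062, -1.0366, 0.7110) x1=(-0.7674, -0.0117, 0.5769)
step 15: x0=(1.2245, -1.0439, 0.7087) x1=(-0.7786, 0.0082, 0.5911)
step 16: x0=(1.2425, -1.0510, 0.7063) x1=(-0.7897, 0.0281, 0.6054)
step 17: x0=(1.2604, -1.0580, 0.7040) x1=(-0.8007, 0.0478, 0.6196)
step 18: x0=(1.2780, -1.0650, 0.7016) x1=(-0.8115, 0.0675, 0.6339)
step 19: x0=(1.2953, -1.0718, 0.6992) x1=(-0.8222, 0.0871, 0.6482)
step 20: x0=(1.3125, -1.0784, 0.6969) x1=(-0.8327, 0.1066, 0.6624)
step 21: x0=(1.3295, -1.0850, 0.6945) x1=(-0.8431, 0.1261, 0.6767)
step 22: x0=(1.3463, -1.0915, 0.6921) x1=(-0.8534, 0.1454, 0.6910)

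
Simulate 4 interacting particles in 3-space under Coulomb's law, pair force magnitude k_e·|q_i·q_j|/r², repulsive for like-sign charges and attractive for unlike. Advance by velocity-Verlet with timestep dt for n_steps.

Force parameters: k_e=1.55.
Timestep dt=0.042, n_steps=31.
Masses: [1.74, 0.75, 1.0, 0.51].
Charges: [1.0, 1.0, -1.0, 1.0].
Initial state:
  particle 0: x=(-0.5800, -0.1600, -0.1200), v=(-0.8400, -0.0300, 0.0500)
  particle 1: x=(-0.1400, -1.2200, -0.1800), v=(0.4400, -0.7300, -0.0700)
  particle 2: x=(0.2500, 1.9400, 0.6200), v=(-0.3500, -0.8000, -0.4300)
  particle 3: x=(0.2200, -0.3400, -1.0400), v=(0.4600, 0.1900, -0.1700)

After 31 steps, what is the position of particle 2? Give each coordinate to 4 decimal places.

step 0: x0=(-0.5800, -0.1600, -0.1200) x1=(-0.1400, -1.2200, -0.1800) x2=(0.2500, 1.9400, 0.6200) x3=(0.2200, -0.3400, -1.0400)
step 1: x0=(-0.6158, -0.1605, -0.1174) x1=(-0.1213, -1.2525, -0.1822) x2=(0.2352, 1.9059, 0.6017) x3=(0.2409, -0.3309, -1.0494)
step 2: x0=(-0.6526, -0.1597, -0.1140) x1=(-0.1021, -1.2885, -0.1831) x2=(0.2202, 1.8709, 0.5830) x3=(0.2649, -0.3195, -1.0627)
step 3: x0=(-0.6903, -0.1575, -0.1098) x1=(-0.0823, -1.3276, -0.1828) x2=(0.2050, 1.8349, 0.5639) x3=(0.2918, -0.3058, -1.0797)
step 4: x0=(-0.7289, -0.1543, -0.1049) x1=(-0.0621, -1.3696, -0.1813) x2=(0.1895, 1.7978, 0.5444) x3=(0.3213, -0.2899, -1.0999)
step 5: x0=(-0.7683, -0.1500, -0.0994) x1=(-0.0414, -1.4141, -0.1788) x2=(0.1739, 1.7598, 0.5243) x3=(0.3532, -0.2718, -1.1230)
step 6: x0=(-0.8084, -0.1447, -0.0933) x1=(-0.0202, -1.4610, -0.1754) x2=(0.1580, 1.7207, 0.5039) x3=(0.3874, -0.2516, -1.1484)
step 7: x0=(-0.8492, -0.1385, -0.0866) x1=(0.0015, -1.5099, -0.1711) x2=(0.1419, 1.6805, 0.4829) x3=(0.4236, -0.2293, -1.1761)
step 8: x0=(-0.8906, -0.1315, -0.0795) x1=(0.0236, -1.5606, -0.1661) x2=(0.1255, 1.6393, 0.4615) x3=(0.4617, -0.2051, -1.2055)
step 9: x0=(-0.9325, -0.1237, -0.0719) x1=(0.0460, -1.6129, -0.1603) x2=(0.1089, 1.5970, 0.4396) x3=(0.5013, -0.1790, -1.2365)
step 10: x0=(-0.9748, -0.1152, -0.0639) x1=(0.0689, -1.6667, -0.1540) x2=(0.0921, 1.5536, 0.4171) x3=(0.5425, -0.1511, -1.2689)
step 11: x0=(-1.0175, -0.1060, -0.0556) x1=(0.0921, -1.7218, -0.1471) x2=(0.0750, 1.5091, 0.3942) x3=(0.5849, -0.1215, -1.3023)
step 12: x0=(-1.0605, -0.0962, -0.0469) x1=(0.1156, -1.7780, -0.1396) x2=(0.0576, 1.4635, 0.3707) x3=(0.6285, -0.0902, -1.3366)
step 13: x0=(-1.1038, -0.0857, -0.0379) x1=(0.1394, -1.8352, -0.1317) x2=(0.0399, 1.4168, 0.3467) x3=(0.6731, -0.0574, -1.3715)
step 14: x0=(-1.1473, -0.0746, -0.0286) x1=(0.1635, -1.8934, -0.1234) x2=(0.0220, 1.3689, 0.3221) x3=(0.7186, -0.0232, -1.4071)
step 15: x0=(-1.1909, -0.0630, -0.0190) x1=(0.1878, -1.9523, -0.1147) x2=(0.0037, 1.3198, 0.2970) x3=(0.7648, 0.0125, -1.4430)
step 16: x0=(-1.2347, -0.0508, -0.0092) x1=(0.2124, -2.0119, -0.1056) x2=(-0.0149, 1.2697, 0.2713) x3=(0.8116, 0.0495, -1.4792)
step 17: x0=(-1.2784, -0.0380, 0.0009) x1=(0.2372, -2.0721, -0.0963) x2=(-0.0338, 1.2184, 0.2451) x3=(0.8589, 0.0878, -1.5155)
step 18: x0=(-1.3222, -0.0247, 0.0111) x1=(0.2621, -2.1328, -0.0866) x2=(-0.0531, 1.1660, 0.2183) x3=(0.9066, 0.1272, -1.5519)
step 19: x0=(-1.3658, -0.0109, 0.0216) x1=(0.2872, -2.1941, -0.0767) x2=(-0.0729, 1.1125, 0.1910) x3=(0.9547, 0.1677, -1.5883)
step 20: x0=(-1.4094, 0.0035, 0.0322) x1=(0.3125, -2.2558, -0.0665) x2=(-0.0930, 1.0579, 0.1632) x3=(1.0029, 0.2093, -1.6245)
step 21: x0=(-1.4528, 0.0183, 0.0430) x1=(0.3380, -2.3178, -0.0561) x2=(-0.1136, 1.0023, 0.1348) x3=(1.0513, 0.2517, -1.6606)
step 22: x0=(-1.4960, 0.0335, 0.0539) x1=(0.3635, -2.3802, -0.0456) x2=(-0.1347, 0.9457, 0.1059) x3=(1.0998, 0.2950, -1.6965)
step 23: x0=(-1.5390, 0.0492, 0.0649) x1=(0.3892, -2.4428, -0.0348) x2=(-0.1563, 0.8882, 0.0766) x3=(1.1483, 0.3391, -1.7322)
step 24: x0=(-1.5817, 0.0654, 0.0760) x1=(0.4150, -2.5057, -0.0239) x2=(-0.1784, 0.8297, 0.0469) x3=(1.1967, 0.3838, -1.7675)
step 25: x0=(-1.6240, 0.0819, 0.0872) x1=(0.4408, -2.5688, -0.0128) x2=(-0.2012, 0.7704, 0.0168) x3=(1.2451, 0.4292, -1.8026)
step 26: x0=(-1.6660, 0.0988, 0.0984) x1=(0.4667, -2.6321, -0.0016) x2=(-0.2246, 0.7104, -0.0137) x3=(1.2933, 0.4751, -1.8373)
step 27: x0=(-1.7075, 0.1161, 0.1096) x1=(0.4927, -2.6955, 0.0097) x2=(-0.2487, 0.6496, -0.0444) x3=(1.3413, 0.5215, -1.8718)
step 28: x0=(-1.7486, 0.1336, 0.1209) x1=(0.5188, -2.7591, 0.0211) x2=(-0.2734, 0.5881, -0.0754) x3=(1.3892, 0.5682, -1.9060)
step 29: x0=(-1.7893, 0.1514, 0.1321) x1=(0.5449, -2.8228, 0.0327) x2=(-0.2989, 0.5262, -0.1066) x3=(1.4369, 0.6153, -1.9399)
step 30: x0=(-1.8295, 0.1695, 0.1433) x1=(0.5710, -2.8865, 0.0443) x2=(-0.3251, 0.4637, -0.1379) x3=(1.4843, 0.6627, -1.9735)
step 31: x0=(-1.8693, 0.1877, 0.1544) x1=(0.5971, -2.9504, 0.0560) x2=(-0.3520, 0.4008, -0.1692) x3=(1.5316, 0.7104, -2.0069)

(-0.3520, 0.4008, -0.1692)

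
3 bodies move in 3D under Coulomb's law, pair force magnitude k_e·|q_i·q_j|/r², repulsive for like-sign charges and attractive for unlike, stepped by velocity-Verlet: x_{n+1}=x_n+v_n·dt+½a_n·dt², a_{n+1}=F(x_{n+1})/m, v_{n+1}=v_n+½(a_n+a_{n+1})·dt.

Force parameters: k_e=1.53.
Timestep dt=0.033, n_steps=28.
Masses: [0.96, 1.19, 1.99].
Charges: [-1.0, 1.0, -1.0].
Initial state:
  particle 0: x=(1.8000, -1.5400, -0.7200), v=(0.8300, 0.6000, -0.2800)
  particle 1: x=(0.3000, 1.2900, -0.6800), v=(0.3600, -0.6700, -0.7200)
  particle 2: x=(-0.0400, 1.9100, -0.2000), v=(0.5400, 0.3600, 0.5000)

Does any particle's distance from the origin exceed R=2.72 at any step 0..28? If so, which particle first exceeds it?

yes, particle 0

step 0: x0=(1.8000, -1.5400, -0.7200) x1=(0.3000, 1.2900, -0.6800) x2=(-0.0400, 1.9100, -0.2000)
step 1: x0=(1.8274, -1.5202, -0.7292) x1=(0.3115, 1.2685, -0.7032) x2=(-0.0220, 1.9215, -0.1838)
step 2: x0=(1.8547, -1.5003, -0.7385) x1=(0.3225, 1.2482, -0.7254) x2=(-0.0036, 1.9323, -0.1682)
step 3: x0=(1.8820, -1.4804, -0.7478) x1=(0.3330, 1.2289, -0.7467) x2=(0.0151, 1.9424, -0.1532)
step 4: x0=(1.9093, -1.4604, -0.7571) x1=(0.3430, 1.2105, -0.7671) x2=(0.0341, 1.9520, -0.1387)
step 5: x0=(1.9366, -1.4403, -0.7664) x1=(0.3528, 1.1930, -0.7867) x2=(0.0533, 1.9610, -0.1246)
step 6: x0=(1.9638, -1.4202, -0.7757) x1=(0.3622, 1.1762, -0.8055) x2=(0.0726, 1.9695, -0.1111)
step 7: x0=(1.9909, -1.4000, -0.7851) x1=(0.3715, 1.1602, -0.8235) x2=(0.0921, 1.9776, -0.0979)
step 8: x0=(2.0180, -1.3798, -0.7944) x1=(0.3805, 1.1449, -0.8409) x2=(0.1118, 1.9852, -0.0852)
step 9: x0=(2.0451, -1.3595, -0.8038) x1=(0.3894, 1.1301, -0.8575) x2=(0.1316, 1.9924, -0.0729)
step 10: x0=(2.0721, -1.3391, -0.8133) x1=(0.3981, 1.1160, -0.8735) x2=(0.1514, 1.9992, -0.0609)
step 11: x0=(2.0990, -1.3187, -0.8227) x1=(0.4068, 1.1024, -0.8889) x2=(0.1714, 2.0057, -0.0493)
step 12: x0=(2.1259, -1.2982, -0.8322) x1=(0.4154, 1.0893, -0.9037) x2=(0.1914, 2.0119, -0.0381)
step 13: x0=(2.1527, -1.2776, -0.8417) x1=(0.4239, 1.0767, -0.9179) x2=(0.2115, 2.0177, -0.0272)
step 14: x0=(2.1795, -1.2570, -0.8512) x1=(0.4324, 1.0645, -0.9316) x2=(0.2317, 2.0233, -0.0166)
step 15: x0=(2.2062, -1.2362, -0.8608) x1=(0.4409, 1.0527, -0.9447) x2=(0.2518, 2.0285, -0.0063)
step 16: x0=(2.2328, -1.2155, -0.8704) x1=(0.4494, 1.0414, -0.9573) x2=(0.2721, 2.0335, 0.0037)
step 17: x0=(2.2594, -1.1946, -0.8800) x1=(0.4579, 1.0304, -0.9694) x2=(0.2923, 2.0382, 0.0134)
step 18: x0=(2.2859, -1.1737, -0.8896) x1=(0.4664, 1.0198, -0.9810) x2=(0.3126, 2.0426, 0.0229)
step 19: x0=(2.3123, -1.1527, -0.8993) x1=(0.4749, 1.0096, -0.9922) x2=(0.3329, 2.0469, 0.0320)
step 20: x0=(2.3386, -1.1317, -0.9090) x1=(0.4835, 0.9996, -1.0028) x2=(0.3532, 2.0509, 0.0409)
step 21: x0=(2.3648, -1.1105, -0.9188) x1=(0.4922, 0.9900, -1.0131) x2=(0.3735, 2.0546, 0.0496)
step 22: x0=(2.3910, -1.0894, -0.9286) x1=(0.5009, 0.9807, -1.0228) x2=(0.3938, 2.0582, 0.0580)
step 23: x0=(2.4171, -1.0681, -0.9384) x1=(0.5097, 0.9717, -1.0322) x2=(0.4140, 2.0615, 0.0662)
step 24: x0=(2.4430, -1.0468, -0.9483) x1=(0.5186, 0.9629, -1.0411) x2=(0.4343, 2.0647, 0.0741)
step 25: x0=(2.4689, -1.0254, -0.9582) x1=(0.5276, 0.9545, -1.0497) x2=(0.4546, 2.0676, 0.0818)
step 26: x0=(2.4947, -1.0039, -0.9682) x1=(0.5367, 0.9463, -1.0578) x2=(0.4749, 2.0704, 0.0893)
step 27: x0=(2.5204, -0.9824, -0.9782) x1=(0.5459, 0.9383, -1.0655) x2=(0.4951, 2.0730, 0.0966)
step 28: x0=(2.5460, -0.9608, -0.9882) x1=(0.5553, 0.9306, -1.0729) x2=(0.5153, 2.0754, 0.1037)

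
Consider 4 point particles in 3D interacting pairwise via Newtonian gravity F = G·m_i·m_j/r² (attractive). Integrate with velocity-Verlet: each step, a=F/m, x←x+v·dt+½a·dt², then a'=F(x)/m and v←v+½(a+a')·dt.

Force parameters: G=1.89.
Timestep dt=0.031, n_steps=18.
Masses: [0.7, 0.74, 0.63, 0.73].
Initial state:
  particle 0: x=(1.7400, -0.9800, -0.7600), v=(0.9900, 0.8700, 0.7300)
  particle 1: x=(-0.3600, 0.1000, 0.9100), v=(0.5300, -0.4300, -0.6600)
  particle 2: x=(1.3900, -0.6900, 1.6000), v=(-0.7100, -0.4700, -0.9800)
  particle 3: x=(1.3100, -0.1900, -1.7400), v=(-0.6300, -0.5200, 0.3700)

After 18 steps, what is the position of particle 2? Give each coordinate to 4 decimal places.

(0.9514, -0.9177, 0.9655)

step 0: x0=(1.7400, -0.9800, -0.7600) x1=(-0.3600, 0.1000, 0.9100) x2=(1.3900, -0.6900, 1.6000) x3=(1.3100, -0.1900, -1.7400)
step 1: x0=(1.7705, -0.9528, -0.7375) x1=(-0.3434, 0.0866, 0.8895) x2=(1.3679, -0.7045, 1.5694) x3=(1.2906, -0.2063, -1.7282)
step 2: x0=(1.8006, -0.9250, -0.7153) x1=(-0.3263, 0.0730, 0.8689) x2=(1.3455, -0.7189, 1.5383) x3=(1.2713, -0.2231, -1.7156)
step 3: x0=(1.8302, -0.8968, -0.6933) x1=(-0.3088, 0.0592, 0.8481) x2=(1.3228, -0.7331, 1.5068) x3=(1.2522, -0.2402, -1.7022)
step 4: x0=(1.8593, -0.8682, -0.6716) x1=(-0.2908, 0.0452, 0.8273) x2=(1.3000, -0.7472, 1.4748) x3=(1.2334, -0.2577, -1.6881)
step 5: x0=(1.8878, -0.8391, -0.6501) x1=(-0.2724, 0.0310, 0.8063) x2=(1.2768, -0.7612, 1.4423) x3=(1.2149, -0.2755, -1.6732)
step 6: x0=(1.9158, -0.8097, -0.6288) x1=(-0.2534, 0.0166, 0.7853) x2=(1.2534, -0.7749, 1.4092) x3=(1.1966, -0.2936, -1.6575)
step 7: x0=(1.9432, -0.7799, -0.6078) x1=(-0.2340, 0.0020, 0.7641) x2=(1.2298, -0.7885, 1.3756) x3=(1.1786, -0.3119, -1.6410)
step 8: x0=(1.9700, -0.7499, -0.5869) x1=(-0.2140, -0.0129, 0.7429) x2=(1.2059, -0.8019, 1.3415) x3=(1.1609, -0.3305, -1.6237)
step 9: x0=(1.9961, -0.7196, -0.5663) x1=(-0.1935, -0.0280, 0.7215) x2=(1.1817, -0.8150, 1.3068) x3=(1.1434, -0.3493, -1.6057)
step 10: x0=(2.0215, -0.6890, -0.5458) x1=(-0.1724, -0.0433, 0.7000) x2=(1.1573, -0.8278, 1.2715) x3=(1.1264, -0.3682, -1.5869)
step 11: x0=(2.0462, -0.6583, -0.5254) x1=(-0.1507, -0.0589, 0.6784) x2=(1.1326, -0.8404, 1.2356) x3=(1.1096, -0.3873, -1.5673)
step 12: x0=(2.0701, -0.6275, -0.5052) x1=(-0.1284, -0.0748, 0.6567) x2=(1.1076, -0.8527, 1.1990) x3=(1.0931, -0.4066, -1.5470)
step 13: x0=(2.0933, -0.5965, -0.4851) x1=(-0.1054, -0.0911, 0.6349) x2=(1.0823, -0.8646, 1.1618) x3=(1.0769, -0.4259, -1.5259)
step 14: x0=(2.1158, -0.5655, -0.4650) x1=(-0.0818, -0.1076, 0.6130) x2=(1.0568, -0.8761, 1.1240) x3=(1.0611, -0.4452, -1.5040)
step 15: x0=(2.1374, -0.5344, -0.4451) x1=(-0.0575, -0.1245, 0.5910) x2=(1.0309, -0.8873, 1.0854) x3=(1.0455, -0.4647, -1.4813)
step 16: x0=(2.1583, -0.5033, -0.4252) x1=(-0.0325, -0.1418, 0.5689) x2=(1.0048, -0.8979, 1.0462) x3=(1.0303, -0.4841, -1.4580)
step 17: x0=(2.1783, -0.4723, -0.4053) x1=(-0.0067, -0.1594, 0.5467) x2=(0.9783, -0.9081, 1.0062) x3=(1.0153, -0.5035, -1.4338)
step 18: x0=(2.1976, -0.4412, -0.3855) x1=(0.0200, -0.1775, 0.5244) x2=(0.9514, -0.9177, 0.9655) x3=(1.0006, -0.5229, -1.4089)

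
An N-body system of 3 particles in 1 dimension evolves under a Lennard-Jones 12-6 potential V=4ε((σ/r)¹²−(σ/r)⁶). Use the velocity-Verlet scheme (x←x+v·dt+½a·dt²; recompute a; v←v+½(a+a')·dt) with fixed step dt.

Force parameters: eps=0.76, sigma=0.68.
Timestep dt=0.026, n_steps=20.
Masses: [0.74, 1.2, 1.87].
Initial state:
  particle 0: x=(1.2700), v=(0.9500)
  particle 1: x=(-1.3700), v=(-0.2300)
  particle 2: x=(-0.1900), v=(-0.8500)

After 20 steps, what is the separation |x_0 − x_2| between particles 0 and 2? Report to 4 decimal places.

2.4552

step 0: x0=(1.2700) x1=(-1.3700) x2=(-0.1900)
step 1: x0=(1.2946) x1=(-1.3758) x2=(-0.2122)
step 2: x0=(1.3192) x1=(-1.3813) x2=(-0.2345)
step 3: x0=(1.3437) x1=(-1.3865) x2=(-0.2571)
step 4: x0=(1.3681) x1=(-1.3912) x2=(-0.2798)
step 5: x0=(1.3924) x1=(-1.3956) x2=(-0.3029)
step 6: x0=(1.4168) x1=(-1.3994) x2=(-0.3262)
step 7: x0=(1.4410) x1=(-1.4027) x2=(-0.3498)
step 8: x0=(1.4653) x1=(-1.4054) x2=(-0.3739)
step 9: x0=(1.4895) x1=(-1.4074) x2=(-0.3983)
step 10: x0=(1.5137) x1=(-1.4086) x2=(-0.4233)
step 11: x0=(1.5379) x1=(-1.4090) x2=(-0.4488)
step 12: x0=(1.5621) x1=(-1.4083) x2=(-0.4750)
step 13: x0=(1.5863) x1=(-1.4065) x2=(-0.5018)
step 14: x0=(1.6104) x1=(-1.4034) x2=(-0.5296)
step 15: x0=(1.6346) x1=(-1.3988) x2=(-0.5582)
step 16: x0=(1.6587) x1=(-1.3927) x2=(-0.5878)
step 17: x0=(1.6829) x1=(-1.3854) x2=(-0.6183)
step 18: x0=(1.7070) x1=(-1.3778) x2=(-0.6488)
step 19: x0=(1.7311) x1=(-1.3732) x2=(-0.6775)
step 20: x0=(1.7552) x1=(-1.3782) x2=(-0.7000)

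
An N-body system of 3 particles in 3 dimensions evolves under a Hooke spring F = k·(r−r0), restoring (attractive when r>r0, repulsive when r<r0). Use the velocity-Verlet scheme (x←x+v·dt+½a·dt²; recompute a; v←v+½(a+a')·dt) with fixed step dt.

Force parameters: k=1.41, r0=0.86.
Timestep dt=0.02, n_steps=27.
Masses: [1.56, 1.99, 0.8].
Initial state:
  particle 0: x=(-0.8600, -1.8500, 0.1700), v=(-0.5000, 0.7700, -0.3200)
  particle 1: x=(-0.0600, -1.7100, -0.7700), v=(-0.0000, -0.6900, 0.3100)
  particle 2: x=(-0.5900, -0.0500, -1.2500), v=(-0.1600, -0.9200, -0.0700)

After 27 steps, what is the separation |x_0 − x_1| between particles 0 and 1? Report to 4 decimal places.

step 0: x0=(-0.8600, -1.8500, 0.1700) x1=(-0.0600, -1.7100, -0.7700) x2=(-0.5900, -0.0500, -1.2500)
step 1: x0=(-0.8699, -1.8344, 0.1634) x1=(-0.0601, -1.7237, -0.7638) x2=(-0.5932, -0.0691, -1.2510)
step 2: x0=(-0.8797, -1.8184, 0.1564) x1=(-0.0603, -1.7371, -0.7576) x2=(-0.5962, -0.0896, -1.2512)
step 3: x0=(-0.8893, -1.8020, 0.1489) x1=(-0.0607, -1.7503, -0.7514) x2=(-0.5993, -0.1114, -1.2506)
step 4: x0=(-0.8988, -1.7852, 0.1411) x1=(-0.0612, -1.7633, -0.7451) x2=(-0.6022, -0.1346, -1.2492)
step 5: x0=(-0.9081, -1.7680, 0.1328) x1=(-0.0619, -1.7760, -0.7389) x2=(-0.6051, -0.1591, -1.2470)
step 6: x0=(-0.9173, -1.7505, 0.1242) x1=(-0.0627, -1.7885, -0.7327) x2=(-0.6079, -0.1849, -1.2441)
step 7: x0=(-0.9263, -1.7327, 0.1151) x1=(-0.0637, -1.8008, -0.7265) x2=(-0.6106, -0.2118, -1.2404)
step 8: x0=(-0.9351, -1.7145, 0.1057) x1=(-0.0648, -1.8128, -0.7203) x2=(-0.6133, -0.2400, -1.2360)
step 9: x0=(-0.9438, -1.6961, 0.0960) x1=(-0.0660, -1.8246, -0.7141) x2=(-0.6159, -0.2694, -1.2309)
step 10: x0=(-0.9523, -1.6773, 0.0859) x1=(-0.0675, -1.8362, -0.7079) x2=(-0.6184, -0.2998, -1.2250)
step 11: x0=(-0.9607, -1.6583, 0.0754) x1=(-0.0690, -1.8475, -0.7017) x2=(-0.6209, -0.3313, -1.2184)
step 12: x0=(-0.9689, -1.6391, 0.0646) x1=(-0.0707, -1.8586, -0.6955) x2=(-0.6233, -0.3639, -1.2112)
step 13: x0=(-0.9770, -1.6197, 0.0535) x1=(-0.0726, -1.8695, -0.6894) x2=(-0.6256, -0.3975, -1.2033)
step 14: x0=(-0.9849, -1.6000, 0.0421) x1=(-0.0746, -1.8801, -0.6832) x2=(-0.6279, -0.4320, -1.1948)
step 15: x0=(-0.9926, -1.5802, 0.0303) x1=(-0.0768, -1.8906, -0.6771) x2=(-0.6301, -0.4674, -1.1856)
step 16: x0=(-1.0002, -1.5602, 0.0183) x1=(-0.0791, -1.9008, -0.6710) x2=(-0.6323, -0.5036, -1.1759)
step 17: x0=(-1.0076, -1.5400, 0.0060) x1=(-0.0815, -1.9108, -0.6648) x2=(-0.6344, -0.5407, -1.1656)
step 18: x0=(-1.0149, -1.5198, -0.0065) x1=(-0.0841, -1.9207, -0.6587) x2=(-0.6365, -0.5785, -1.1548)
step 19: x0=(-1.0220, -1.4994, -0.0193) x1=(-0.0869, -1.9303, -0.6526) x2=(-0.6385, -0.6170, -1.1435)
step 20: x0=(-1.0290, -1.4789, -0.0324) x1=(-0.0897, -1.9397, -0.6465) x2=(-0.6405, -0.6562, -1.1317)
step 21: x0=(-1.0358, -1.4584, -0.0456) x1=(-0.0928, -1.9489, -0.6404) x2=(-0.6424, -0.6960, -1.1194)
step 22: x0=(-1.0425, -1.4378, -0.0591) x1=(-0.0959, -1.9580, -0.6344) x2=(-0.6442, -0.7364, -1.1067)
step 23: x0=(-1.0490, -1.4171, -0.0728) x1=(-0.0992, -1.9668, -0.6283) x2=(-0.6460, -0.7772, -1.0937)
step 24: x0=(-1.0553, -1.3965, -0.0866) x1=(-0.1027, -1.9755, -0.6222) x2=(-0.6478, -0.8186, -1.0802)
step 25: x0=(-1.0615, -1.3759, -0.1006) x1=(-0.1063, -1.9841, -0.6161) x2=(-0.6494, -0.8603, -1.0665)
step 26: x0=(-1.0676, -1.3552, -0.1148) x1=(-0.1100, -1.9924, -0.6101) x2=(-0.6511, -0.9024, -1.0524)
step 27: x0=(-1.0735, -1.3347, -0.1291) x1=(-0.1139, -2.0006, -0.6040) x2=(-0.6526, -0.9449, -1.0381)

1.2609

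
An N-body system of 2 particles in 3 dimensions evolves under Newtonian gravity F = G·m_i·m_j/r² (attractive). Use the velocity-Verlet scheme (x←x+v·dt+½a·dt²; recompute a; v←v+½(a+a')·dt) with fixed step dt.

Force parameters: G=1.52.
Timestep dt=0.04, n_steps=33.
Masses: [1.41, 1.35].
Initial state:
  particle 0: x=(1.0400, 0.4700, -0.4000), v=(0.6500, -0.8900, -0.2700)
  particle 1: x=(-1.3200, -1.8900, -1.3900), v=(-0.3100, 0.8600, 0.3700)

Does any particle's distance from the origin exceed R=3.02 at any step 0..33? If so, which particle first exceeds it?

step 0: x0=(1.0400, 0.4700, -0.4000) x1=(-1.3200, -1.8900, -1.3900)
step 1: x0=(1.0659, 0.4343, -0.4108) x1=(-1.3323, -1.8555, -1.3752)
step 2: x0=(1.0916, 0.3984, -0.4218) x1=(-1.3444, -1.8208, -1.3602)
step 3: x0=(1.1171, 0.3624, -0.4327) x1=(-1.3563, -1.7859, -1.3452)
step 4: x0=(1.1425, 0.3261, -0.4438) x1=(-1.3680, -1.7509, -1.3302)
step 5: x0=(1.1676, 0.2897, -0.4550) x1=(-1.3794, -1.7156, -1.3150)
step 6: x0=(1.1924, 0.2531, -0.4662) x1=(-1.3907, -1.6802, -1.2998)
step 7: x0=(1.2171, 0.2164, -0.4775) x1=(-1.4017, -1.6446, -1.2844)
step 8: x0=(1.2415, 0.1795, -0.4888) x1=(-1.4124, -1.6088, -1.2691)
step 9: x0=(1.2657, 0.1424, -0.5003) x1=(-1.4229, -1.5728, -1.2536)
step 10: x0=(1.2896, 0.1051, -0.5118) x1=(-1.4331, -1.5367, -1.2381)
step 11: x0=(1.3132, 0.0677, -0.5234) x1=(-1.4431, -1.5004, -1.2224)
step 12: x0=(1.3366, 0.0302, -0.5350) x1=(-1.4527, -1.4640, -1.2068)
step 13: x0=(1.3597, -0.0075, -0.5467) x1=(-1.4621, -1.4274, -1.1910)
step 14: x0=(1.3826, -0.0454, -0.5585) x1=(-1.4712, -1.3907, -1.1752)
step 15: x0=(1.4052, -0.0834, -0.5703) x1=(-1.4800, -1.3538, -1.1593)
step 16: x0=(1.4274, -0.1215, -0.5822) x1=(-1.4886, -1.3168, -1.1434)
step 17: x0=(1.4494, -0.1597, -0.5941) x1=(-1.4968, -1.2796, -1.1274)
step 18: x0=(1.4711, -0.1980, -0.6061) x1=(-1.5047, -1.2424, -1.1113)
step 19: x0=(1.4925, -0.2364, -0.6182) x1=(-1.5122, -1.2050, -1.0952)
step 20: x0=(1.5136, -0.2750, -0.6303) x1=(-1.5195, -1.1676, -1.0791)
step 21: x0=(1.5344, -0.3136, -0.6424) x1=(-1.5265, -1.1300, -1.0629)
step 22: x0=(1.5548, -0.3523, -0.6546) x1=(-1.5331, -1.0924, -1.0466)
step 23: x0=(1.5750, -0.3911, -0.6669) x1=(-1.5394, -1.0546, -1.0303)
step 24: x0=(1.5948, -0.4299, -0.6791) x1=(-1.5454, -1.0168, -1.0140)
step 25: x0=(1.6144, -0.4688, -0.6914) x1=(-1.5510, -0.9790, -0.9976)
step 26: x0=(1.6336, -0.5078, -0.7037) x1=(-1.5564, -0.9411, -0.9812)
step 27: x0=(1.6525, -0.5468, -0.7161) x1=(-1.5614, -0.9031, -0.9648)
step 28: x0=(1.6712, -0.5858, -0.7285) x1=(-1.5660, -0.8651, -0.9484)
step 29: x0=(1.6895, -0.6249, -0.7409) x1=(-1.5704, -0.8271, -0.9319)
step 30: x0=(1.7075, -0.6640, -0.7533) x1=(-1.5744, -0.7891, -0.9154)
step 31: x0=(1.7251, -0.7031, -0.7657) x1=(-1.5782, -0.7511, -0.8989)
step 32: x0=(1.7425, -0.7421, -0.7782) x1=(-1.5816, -0.7130, -0.8824)
step 33: x0=(1.7596, -0.7812, -0.7906) x1=(-1.5847, -0.6750, -0.8659)

no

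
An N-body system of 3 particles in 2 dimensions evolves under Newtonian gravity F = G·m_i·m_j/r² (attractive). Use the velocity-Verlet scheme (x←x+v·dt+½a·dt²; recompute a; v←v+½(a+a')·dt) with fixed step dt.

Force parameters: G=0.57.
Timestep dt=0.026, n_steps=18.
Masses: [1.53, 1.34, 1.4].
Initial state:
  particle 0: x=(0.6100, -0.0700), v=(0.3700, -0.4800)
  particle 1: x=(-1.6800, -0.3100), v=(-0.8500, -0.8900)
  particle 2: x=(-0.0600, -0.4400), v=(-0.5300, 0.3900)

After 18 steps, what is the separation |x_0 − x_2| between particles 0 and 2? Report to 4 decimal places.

0.8484

step 0: x0=(0.6100, -0.0700) x1=(-1.6800, -0.3100) x2=(-0.0600, -0.4400)
step 1: x0=(0.6192, -0.0827) x1=(-1.7019, -0.3331) x2=(-0.0734, -0.4296)
step 2: x0=(0.6274, -0.0958) x1=(-1.7236, -0.3563) x2=(-0.0862, -0.4188)
step 3: x0=(0.6348, -0.1093) x1=(-1.7449, -0.3794) x2=(-0.0983, -0.4075)
step 4: x0=(0.6413, -0.1231) x1=(-1.7659, -0.4026) x2=(-0.1096, -0.3959)
step 5: x0=(0.6469, -0.1373) x1=(-1.7867, -0.4257) x2=(-0.1204, -0.3840)
step 6: x0=(0.6516, -0.1517) x1=(-1.8071, -0.4488) x2=(-0.1304, -0.3718)
step 7: x0=(0.6555, -0.1663) x1=(-1.8273, -0.4719) x2=(-0.1397, -0.3594)
step 8: x0=(0.6585, -0.1811) x1=(-1.8471, -0.4949) x2=(-0.1484, -0.3468)
step 9: x0=(0.6606, -0.1961) x1=(-1.8667, -0.5179) x2=(-0.1564, -0.3340)
step 10: x0=(0.6619, -0.2112) x1=(-1.8860, -0.5409) x2=(-0.1637, -0.3211)
step 11: x0=(0.6624, -0.2265) x1=(-1.9051, -0.5639) x2=(-0.1704, -0.3081)
step 12: x0=(0.6620, -0.2418) x1=(-1.9239, -0.5868) x2=(-0.1764, -0.2950)
step 13: x0=(0.6607, -0.2572) x1=(-1.9424, -0.6097) x2=(-0.1817, -0.2819)
step 14: x0=(0.6586, -0.2726) x1=(-1.9607, -0.6326) x2=(-0.1863, -0.2689)
step 15: x0=(0.6557, -0.2881) x1=(-1.9788, -0.6554) x2=(-0.1903, -0.2558)
step 16: x0=(0.6520, -0.3035) x1=(-1.9966, -0.6781) x2=(-0.1936, -0.2429)
step 17: x0=(0.6475, -0.3188) x1=(-2.0141, -0.7008) x2=(-0.1962, -0.2300)
step 18: x0=(0.6421, -0.3341) x1=(-2.0315, -0.7235) x2=(-0.1982, -0.2172)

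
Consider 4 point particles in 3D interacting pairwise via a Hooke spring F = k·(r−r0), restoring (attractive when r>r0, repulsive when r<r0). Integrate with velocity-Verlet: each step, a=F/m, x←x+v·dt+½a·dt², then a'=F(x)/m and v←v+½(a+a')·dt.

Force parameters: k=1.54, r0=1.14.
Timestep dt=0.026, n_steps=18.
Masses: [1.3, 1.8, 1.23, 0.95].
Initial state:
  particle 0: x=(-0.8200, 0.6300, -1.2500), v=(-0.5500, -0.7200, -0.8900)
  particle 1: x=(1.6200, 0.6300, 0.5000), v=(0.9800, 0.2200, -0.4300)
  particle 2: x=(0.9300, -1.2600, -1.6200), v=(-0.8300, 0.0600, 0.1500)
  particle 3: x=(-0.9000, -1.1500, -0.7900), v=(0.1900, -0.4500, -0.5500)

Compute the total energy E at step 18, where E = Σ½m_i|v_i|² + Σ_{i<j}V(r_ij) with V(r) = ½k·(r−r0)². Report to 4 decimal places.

14.2847

step 0: x0=(-0.8200, 0.6300, -1.2500) x1=(1.6200, 0.6300, 0.5000) x2=(0.9300, -1.2600, -1.6200) x3=(-0.9000, -1.1500, -0.7900)
step 1: x0=(-0.8333, 0.6106, -1.2727) x1=(1.6444, 0.6350, 0.4879) x2=(0.9078, -1.2575, -1.6153) x3=(-0.8937, -1.1607, -0.8041)
step 2: x0=(-0.8446, 0.5898, -1.2946) x1=(1.6668, 0.6387, 0.4739) x2=(0.8846, -1.2531, -1.6091) x3=(-0.8847, -1.1694, -0.8179)
step 3: x0=(-0.8539, 0.5677, -1.3155) x1=(1.6869, 0.6410, 0.4580) x2=(0.8603, -1.2468, -1.6014) x3=(-0.8730, -1.1762, -0.8313)
step 4: x0=(-0.8612, 0.5443, -1.3356) x1=(1.7048, 0.6420, 0.4403) x2=(0.8351, -1.2387, -1.5922) x3=(-0.8587, -1.1809, -0.8442)
step 5: x0=(-0.8664, 0.5198, -1.3547) x1=(1.7206, 0.6415, 0.4207) x2=(0.8090, -1.2288, -1.5816) x3=(-0.8418, -1.1836, -0.8568)
step 6: x0=(-0.8696, 0.4940, -1.3728) x1=(1.7340, 0.6396, 0.3993) x2=(0.7821, -1.2171, -1.5697) x3=(-0.8224, -1.1844, -0.8689)
step 7: x0=(-0.8708, 0.4671, -1.3900) x1=(1.7452, 0.6363, 0.3760) x2=(0.7545, -1.2037, -1.5564) x3=(-0.8006, -1.1832, -0.8805)
step 8: x0=(-0.8699, 0.4392, -1.4062) x1=(1.7541, 0.6316, 0.3510) x2=(0.7263, -1.1887, -1.5420) x3=(-0.7763, -1.1800, -0.8917)
step 9: x0=(-0.8670, 0.4103, -1.4214) x1=(1.7607, 0.6256, 0.3241) x2=(0.6975, -1.1720, -1.5263) x3=(-0.7498, -1.1750, -0.9024)
step 10: x0=(-0.8621, 0.3805, -1.4357) x1=(1.7650, 0.6181, 0.2955) x2=(0.6682, -1.1538, -1.5095) x3=(-0.7211, -1.1681, -0.9125)
step 11: x0=(-0.8553, 0.3498, -1.4489) x1=(1.7670, 0.6093, 0.2652) x2=(0.6386, -1.1341, -1.4917) x3=(-0.6902, -1.1595, -0.9222)
step 12: x0=(-0.8466, 0.3184, -1.4612) x1=(1.7668, 0.5991, 0.2333) x2=(0.6088, -1.1130, -1.4729) x3=(-0.6574, -1.1490, -0.9312)
step 13: x0=(-0.8359, 0.2863, -1.4725) x1=(1.7643, 0.5877, 0.1997) x2=(0.5787, -1.0905, -1.4532) x3=(-0.6226, -1.1369, -0.9398)
step 14: x0=(-0.8234, 0.2536, -1.4829) x1=(1.7596, 0.5749, 0.1645) x2=(0.5486, -1.0667, -1.4326) x3=(-0.5861, -1.1232, -0.9477)
step 15: x0=(-0.8092, 0.2204, -1.4922) x1=(1.7527, 0.5608, 0.1278) x2=(0.5186, -1.0417, -1.4113) x3=(-0.5479, -1.1080, -0.9551)
step 16: x0=(-0.7932, 0.1867, -1.5007) x1=(1.7436, 0.5455, 0.0897) x2=(0.4886, -1.0155, -1.3893) x3=(-0.5082, -1.0912, -0.9618)
step 17: x0=(-0.7755, 0.1526, -1.5083) x1=(1.7325, 0.5291, 0.0501) x2=(0.4589, -0.9883, -1.3666) x3=(-0.4671, -1.0731, -0.9679)
step 18: x0=(-0.7562, 0.1183, -1.5149) x1=(1.7193, 0.5114, 0.0092) x2=(0.4296, -0.9600, -1.3434) x3=(-0.4247, -1.0538, -0.9734)
step 0 velocities: v0=(-0.5500, -0.7200, -0.8900) v1=(0.9800, 0.2200, -0.4300) v2=(-0.8300, 0.0600, 0.1500) v3=(0.1900, -0.4500, -0.5500)
step 0: KE=2.8195, PE=11.4694, E=14.2890
step 18 velocities: v0=(0.7707, -1.3236, -0.2402) v1=(-0.5471, -0.7006, -1.5984) v2=(-1.1211, 1.1043, 0.9022) v3=(1.6531, 0.7682, -0.1991)
step 18: KE=8.1936, PE=6.0911, E=14.2847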